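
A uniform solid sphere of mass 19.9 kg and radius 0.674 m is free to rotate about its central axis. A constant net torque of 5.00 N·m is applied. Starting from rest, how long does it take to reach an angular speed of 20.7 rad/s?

I = (2/5)MR² = (2/5)(19.9)(0.674)² = 3.616 kg·m².
α = τ/I = 5.00/3.616 = 1.383 rad/s².
ω = αt ⇒ t = ω/α = 20.7/1.383 = 14.97 s.

t ≈ 15.0 s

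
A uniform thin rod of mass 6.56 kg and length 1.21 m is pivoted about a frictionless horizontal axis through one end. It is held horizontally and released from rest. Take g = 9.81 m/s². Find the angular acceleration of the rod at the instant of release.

About the pivot, I = (1/3)ML² = (1/3)(6.56)(1.21)² = 3.201 kg·m².
The weight acts at the center, a distance L/2 = 0.6050 m from the pivot; τ = Mg(L/2) = 38.93 N·m.
α = τ/I = 38.93/3.201 = 12.16 rad/s².

α ≈ 12.2 rad/s²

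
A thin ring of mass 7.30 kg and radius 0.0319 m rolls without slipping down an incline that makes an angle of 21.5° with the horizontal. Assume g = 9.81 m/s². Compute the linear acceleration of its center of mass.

Translation along the incline: Mg sinθ − f = Ma.
Rotation about the center: fR = Iα with I = MR². No-slip gives a = αR, so f = (I/R²)a = M a.
Substituting: Mg sinθ = (1 + 1.000)Ma, so a = g sinθ/(1 + 1.000) = (9.81) sin 21.5° / 2.000 = 1.798 m/s².

a ≈ 1.80 m/s²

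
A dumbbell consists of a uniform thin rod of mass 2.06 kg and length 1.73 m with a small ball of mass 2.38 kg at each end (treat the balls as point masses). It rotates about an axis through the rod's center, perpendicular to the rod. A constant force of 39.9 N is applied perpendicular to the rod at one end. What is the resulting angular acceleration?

α ≈ 8.47 rad/s²

I_rod = (1/12)ML² = (1/12)(2.06)(1.73)² = 0.5138 kg·m².
I_balls = 2·m·(L/2)² = 2(2.38)(0.8650)² = 3.562 kg·m².
Total I = 4.075 kg·m².
τ = F·(L/2) = (39.9)(0.865) = 34.51 N·m.
α = τ/I = 34.51/4.075 = 8.469 rad/s².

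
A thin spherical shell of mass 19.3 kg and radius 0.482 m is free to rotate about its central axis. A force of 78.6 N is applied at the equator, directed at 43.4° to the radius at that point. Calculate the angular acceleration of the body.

I = (2/3)MR² = (2/3)(19.3)(0.482)² = 2.989 kg·m².
Only the tangential component produces torque: τ = F R sinθ = (78.6)(0.482) sin 43.4° = 26.03 N·m.
Newton's second law for rotation, τ = Iα, gives α = τ/I = 26.03/2.989 = 8.708 rad/s².

α ≈ 8.71 rad/s²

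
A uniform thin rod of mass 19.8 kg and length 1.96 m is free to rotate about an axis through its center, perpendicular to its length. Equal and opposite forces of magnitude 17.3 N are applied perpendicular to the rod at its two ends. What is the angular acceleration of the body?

I = (1/12)ML² = (1/12)(19.8)(1.96)² = 6.339 kg·m².
The couple gives τ = F·(L/2) + F·(L/2) = F L = (17.3)(1.96) = 33.91 N·m.
From τ = Iα: α = 33.91/6.339 = 5.349 rad/s².

α ≈ 5.35 rad/s²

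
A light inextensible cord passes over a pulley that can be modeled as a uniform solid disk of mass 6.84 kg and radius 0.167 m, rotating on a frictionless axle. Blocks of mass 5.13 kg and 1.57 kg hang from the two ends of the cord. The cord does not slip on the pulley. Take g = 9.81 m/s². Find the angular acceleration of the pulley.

α ≈ 20.7 rad/s²

I = ½MR² = (1/2)(6.84)(0.167)² = 0.09538 kg·m².
Heavier block: m₁g − T₁ = m₁a. Lighter block: T₂ − m₂g = m₂a.
Pulley: (T₁ − T₂)R = Iα = I(a/R), so T₁ − T₂ = (I/R²)a = (1/2)M_p a = 3.420·a.
Adding the three: (m₁ − m₂)g = (m₁ + m₂ + 3.420)a, so a = (5.13 − 1.57)(9.81)/(5.13 + 1.57 + 3.420) = 3.451 m/s².
α = a/R = 3.451/0.167 = 20.66 rad/s².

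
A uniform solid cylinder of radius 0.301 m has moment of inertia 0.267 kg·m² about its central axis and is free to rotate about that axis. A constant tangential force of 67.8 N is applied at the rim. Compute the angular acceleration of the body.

τ = F R = (67.8)(0.301) = 20.41 N·m.
Newton's second law for rotation, τ = Iα, gives α = τ/I = 20.41/0.2670 = 76.43 rad/s².

α ≈ 76.4 rad/s²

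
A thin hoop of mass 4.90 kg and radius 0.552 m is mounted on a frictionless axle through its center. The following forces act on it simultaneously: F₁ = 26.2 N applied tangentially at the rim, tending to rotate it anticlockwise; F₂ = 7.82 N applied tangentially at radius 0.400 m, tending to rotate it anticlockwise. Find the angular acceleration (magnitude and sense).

α ≈ 11.8 rad/s², anticlockwise

I = MR² = (4.90)(0.552)² = 1.493 kg·m².
Taking anticlockwise as positive: τ₁ = +(26.2)(0.552) = +14.46 N·m; τ₂ = +(7.82)(0.400) = +3.128 N·m.
Net torque τ = 17.59 N·m.
α = τ/I = 17.59/1.493 = 11.78 rad/s².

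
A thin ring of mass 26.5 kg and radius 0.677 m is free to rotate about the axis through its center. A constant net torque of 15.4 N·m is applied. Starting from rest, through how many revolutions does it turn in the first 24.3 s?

≈ 59.6 revolutions

I = MR² = (26.5)(0.677)² = 12.15 kg·m².
α = τ/I = 15.4/12.15 = 1.268 rad/s².
θ = ½αt² = ½(1.268)(24.3)² = 374.4 rad.
Revolutions = θ/(2π) = 59.58.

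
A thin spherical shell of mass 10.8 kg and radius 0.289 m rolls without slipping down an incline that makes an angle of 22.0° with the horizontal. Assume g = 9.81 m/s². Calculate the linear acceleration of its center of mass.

Translation along the incline: Mg sinθ − f = Ma.
Rotation about the center: fR = Iα with I = (2/3)MR². No-slip gives a = αR, so f = (I/R²)a = (2/3)M a.
Substituting: Mg sinθ = (1 + 0.6667)Ma, so a = g sinθ/(1 + 0.6667) = (9.81) sin 22.0° / 1.667 = 2.205 m/s².

a ≈ 2.20 m/s²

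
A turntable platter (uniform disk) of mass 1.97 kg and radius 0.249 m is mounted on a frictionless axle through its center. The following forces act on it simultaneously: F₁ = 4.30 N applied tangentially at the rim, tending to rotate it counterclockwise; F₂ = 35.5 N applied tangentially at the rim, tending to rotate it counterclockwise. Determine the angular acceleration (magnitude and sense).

α ≈ 162 rad/s², counterclockwise

I = ½MR² = (1/2)(1.97)(0.249)² = 0.06107 kg·m².
Taking counterclockwise as positive: τ₁ = +(4.30)(0.249) = +1.071 N·m; τ₂ = +(35.5)(0.249) = +8.839 N·m.
Net torque τ = 9.910 N·m.
α = τ/I = 9.910/0.06107 = 162.3 rad/s².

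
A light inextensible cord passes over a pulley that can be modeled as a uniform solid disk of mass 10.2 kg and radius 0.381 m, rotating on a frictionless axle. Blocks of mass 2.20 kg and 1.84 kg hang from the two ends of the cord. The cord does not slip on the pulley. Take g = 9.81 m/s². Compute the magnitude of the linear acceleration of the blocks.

a ≈ 0.386 m/s²

I = ½MR² = (1/2)(10.2)(0.381)² = 0.7403 kg·m².
Heavier block: m₁g − T₁ = m₁a. Lighter block: T₂ − m₂g = m₂a.
Pulley: (T₁ − T₂)R = Iα = I(a/R), so T₁ − T₂ = (I/R²)a = (1/2)M_p a = 5.100·a.
Adding the three: (m₁ − m₂)g = (m₁ + m₂ + 5.100)a, so a = (2.20 − 1.84)(9.81)/(2.20 + 1.84 + 5.100) = 0.3864 m/s².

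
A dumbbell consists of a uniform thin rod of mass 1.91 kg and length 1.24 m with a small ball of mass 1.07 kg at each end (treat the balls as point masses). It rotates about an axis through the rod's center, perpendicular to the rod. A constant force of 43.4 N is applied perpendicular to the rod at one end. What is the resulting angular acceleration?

I_rod = (1/12)ML² = (1/12)(1.91)(1.24)² = 0.2447 kg·m².
I_balls = 2·m·(L/2)² = 2(1.07)(0.6200)² = 0.8226 kg·m².
Total I = 1.067 kg·m².
τ = F·(L/2) = (43.4)(0.620) = 26.91 N·m.
α = τ/I = 26.91/1.067 = 25.21 rad/s².

α ≈ 25.2 rad/s²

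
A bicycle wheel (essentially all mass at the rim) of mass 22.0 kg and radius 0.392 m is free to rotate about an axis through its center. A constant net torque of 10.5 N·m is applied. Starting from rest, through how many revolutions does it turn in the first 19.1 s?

≈ 90.2 revolutions

I = MR² = (22.0)(0.392)² = 3.381 kg·m².
α = τ/I = 10.5/3.381 = 3.106 rad/s².
θ = ½αt² = ½(3.106)(19.1)² = 566.5 rad.
Revolutions = θ/(2π) = 90.17.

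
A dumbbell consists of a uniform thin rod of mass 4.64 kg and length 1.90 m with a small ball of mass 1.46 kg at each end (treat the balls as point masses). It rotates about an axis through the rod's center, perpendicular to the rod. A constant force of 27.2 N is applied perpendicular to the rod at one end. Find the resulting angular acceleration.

α ≈ 6.41 rad/s²

I_rod = (1/12)ML² = (1/12)(4.64)(1.90)² = 1.396 kg·m².
I_balls = 2·m·(L/2)² = 2(1.46)(0.9500)² = 2.635 kg·m².
Total I = 4.031 kg·m².
τ = F·(L/2) = (27.2)(0.950) = 25.84 N·m.
α = τ/I = 25.84/4.031 = 6.410 rad/s².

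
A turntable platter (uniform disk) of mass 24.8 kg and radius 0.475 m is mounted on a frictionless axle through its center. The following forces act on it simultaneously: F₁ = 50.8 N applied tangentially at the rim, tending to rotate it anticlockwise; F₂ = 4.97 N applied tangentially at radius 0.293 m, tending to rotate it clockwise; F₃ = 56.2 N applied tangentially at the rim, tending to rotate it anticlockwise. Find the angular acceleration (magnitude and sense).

α ≈ 17.6 rad/s², anticlockwise

I = ½MR² = (1/2)(24.8)(0.475)² = 2.798 kg·m².
Taking anticlockwise as positive: τ₁ = +(50.8)(0.475) = +24.13 N·m; τ₂ = −(4.97)(0.293) = −1.456 N·m; τ₃ = +(56.2)(0.475) = +26.70 N·m.
Net torque τ = 49.37 N·m.
α = τ/I = 49.37/2.798 = 17.65 rad/s².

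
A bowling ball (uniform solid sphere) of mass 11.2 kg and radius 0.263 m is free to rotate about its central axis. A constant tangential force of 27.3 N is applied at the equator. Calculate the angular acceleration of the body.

I = (2/5)MR² = (2/5)(11.2)(0.263)² = 0.3099 kg·m².
τ = F R = (27.3)(0.263) = 7.180 N·m.
From τ = Iα: α = 7.180/0.3099 = 23.17 rad/s².

α ≈ 23.2 rad/s²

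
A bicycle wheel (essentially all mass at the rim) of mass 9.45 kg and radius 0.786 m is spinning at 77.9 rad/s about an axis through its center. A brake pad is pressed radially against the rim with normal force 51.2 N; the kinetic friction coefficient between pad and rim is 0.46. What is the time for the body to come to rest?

t ≈ 24.6 s

I = MR² = (9.45)(0.786)² = 5.838 kg·m².
Friction force f = μN = (0.46)(51.2) = 23.55 N at the rim; torque magnitude τ = fR = 18.51 N·m, opposing ω.
|α| = τ/I = 18.51/5.838 = 3.171 rad/s² (deceleration).
0 = ω₀ − |α|t ⇒ t = ω₀/|α| = 77.9/3.171 = 24.57 s.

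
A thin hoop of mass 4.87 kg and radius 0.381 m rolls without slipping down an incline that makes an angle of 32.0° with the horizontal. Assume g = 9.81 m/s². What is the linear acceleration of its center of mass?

a ≈ 2.60 m/s²

Translation along the incline: Mg sinθ − f = Ma.
Rotation about the center: fR = Iα with I = MR². No-slip gives a = αR, so f = (I/R²)a = M a.
Substituting: Mg sinθ = (1 + 1.000)Ma, so a = g sinθ/(1 + 1.000) = (9.81) sin 32.0° / 2.000 = 2.599 m/s².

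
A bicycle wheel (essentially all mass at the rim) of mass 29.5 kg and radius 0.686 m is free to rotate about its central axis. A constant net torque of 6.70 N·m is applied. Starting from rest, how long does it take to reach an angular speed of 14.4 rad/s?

t ≈ 29.8 s

I = MR² = (29.5)(0.686)² = 13.88 kg·m².
α = τ/I = 6.70/13.88 = 0.4826 rad/s².
ω = αt ⇒ t = ω/α = 14.4/0.4826 = 29.84 s.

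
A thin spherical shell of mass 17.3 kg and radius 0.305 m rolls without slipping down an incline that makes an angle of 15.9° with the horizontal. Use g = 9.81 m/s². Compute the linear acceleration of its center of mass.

a ≈ 1.61 m/s²

Translation along the incline: Mg sinθ − f = Ma.
Rotation about the center: fR = Iα with I = (2/3)MR². No-slip gives a = αR, so f = (I/R²)a = (2/3)M a.
Substituting: Mg sinθ = (1 + 0.6667)Ma, so a = g sinθ/(1 + 0.6667) = (9.81) sin 15.9° / 1.667 = 1.613 m/s².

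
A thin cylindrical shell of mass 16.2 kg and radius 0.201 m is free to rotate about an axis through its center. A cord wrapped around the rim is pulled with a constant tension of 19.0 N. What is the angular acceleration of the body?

I = MR² = (16.2)(0.201)² = 0.6545 kg·m².
τ = F R = (19.0)(0.201) = 3.819 N·m.
Newton's second law for rotation, τ = Iα, gives α = τ/I = 3.819/0.6545 = 5.835 rad/s².

α ≈ 5.84 rad/s²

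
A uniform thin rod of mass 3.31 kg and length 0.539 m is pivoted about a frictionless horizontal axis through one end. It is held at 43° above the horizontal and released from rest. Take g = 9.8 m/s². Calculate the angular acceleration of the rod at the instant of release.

α ≈ 19.9 rad/s²

About the pivot, I = (1/3)ML² = (1/3)(3.31)(0.539)² = 0.3205 kg·m².
The weight acts at the center, a distance L/2 = 0.2695 m from the pivot; τ = Mg(L/2) cos 43° = 6.394 N·m.
α = τ/I = 6.394/0.3205 = 19.95 rad/s².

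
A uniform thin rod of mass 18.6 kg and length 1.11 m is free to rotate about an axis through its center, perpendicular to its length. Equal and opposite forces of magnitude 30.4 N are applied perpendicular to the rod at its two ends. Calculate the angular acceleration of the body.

α ≈ 17.7 rad/s²

I = (1/12)ML² = (1/12)(18.6)(1.11)² = 1.910 kg·m².
The couple gives τ = F·(L/2) + F·(L/2) = F L = (30.4)(1.11) = 33.74 N·m.
Newton's second law for rotation, τ = Iα, gives α = τ/I = 33.74/1.910 = 17.67 rad/s².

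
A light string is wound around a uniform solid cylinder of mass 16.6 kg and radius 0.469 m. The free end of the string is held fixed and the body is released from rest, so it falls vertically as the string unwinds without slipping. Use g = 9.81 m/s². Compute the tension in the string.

Translation: Mg − T = Ma. Rotation about the center: TR = Iα with I = ½MR².
With a = αR: T = (I/R²)a = (1/2)M a, so Mg = (1 + 0.5000)Ma.
a = g/(1 + 0.5000) = 9.81/1.500 = 6.540 m/s².
T = 0.5000·M·a = (0.5000)(16.6)(6.540) = 54.28 N.

T ≈ 54.3 N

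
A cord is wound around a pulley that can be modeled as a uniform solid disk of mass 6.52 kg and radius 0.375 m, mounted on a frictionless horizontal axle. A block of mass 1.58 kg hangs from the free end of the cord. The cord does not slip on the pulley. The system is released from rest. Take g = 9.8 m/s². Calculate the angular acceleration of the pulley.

α ≈ 8.53 rad/s²

I = ½MR² = (1/2)(6.52)(0.375)² = 0.4584 kg·m².
Block: mg − T = ma. Pulley: TR = Iα. No-slip: a = αR, so T = (I/R²)a = 3.260·a.
Then mg = (m + 3.260)a, so a = (1.58)(9.8)/(1.58 + 3.260) = 3.199 m/s².
α = a/R = 3.199/0.375 = 8.531 rad/s².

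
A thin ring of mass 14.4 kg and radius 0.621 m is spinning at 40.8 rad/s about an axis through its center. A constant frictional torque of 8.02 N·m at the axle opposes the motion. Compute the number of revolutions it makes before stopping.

I = MR² = (14.4)(0.621)² = 5.553 kg·m².
The net torque has magnitude 8.02 N·m, opposing ω.
|α| = τ/I = 8.020/5.553 = 1.444 rad/s² (deceleration).
ω² = ω₀² − 2|α|θ with ω = 0 ⇒ θ = ω₀²/(2|α|) = 576.3 rad = 91.72 rev.

≈ 91.7 revolutions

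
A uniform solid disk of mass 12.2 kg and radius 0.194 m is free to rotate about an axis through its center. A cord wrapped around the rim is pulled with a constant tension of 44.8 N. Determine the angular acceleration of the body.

α ≈ 37.9 rad/s²

I = ½MR² = (1/2)(12.2)(0.194)² = 0.2296 kg·m².
τ = F R = (44.8)(0.194) = 8.691 N·m.
Newton's second law for rotation, τ = Iα, gives α = τ/I = 8.691/0.2296 = 37.86 rad/s².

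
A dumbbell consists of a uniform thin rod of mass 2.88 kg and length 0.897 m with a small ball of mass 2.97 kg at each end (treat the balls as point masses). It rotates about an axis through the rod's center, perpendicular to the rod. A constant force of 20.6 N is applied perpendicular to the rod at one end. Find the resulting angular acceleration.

I_rod = (1/12)ML² = (1/12)(2.88)(0.897)² = 0.1931 kg·m².
I_balls = 2·m·(L/2)² = 2(2.97)(0.4485)² = 1.195 kg·m².
Total I = 1.388 kg·m².
τ = F·(L/2) = (20.6)(0.449) = 9.239 N·m.
α = τ/I = 9.239/1.388 = 6.657 rad/s².

α ≈ 6.66 rad/s²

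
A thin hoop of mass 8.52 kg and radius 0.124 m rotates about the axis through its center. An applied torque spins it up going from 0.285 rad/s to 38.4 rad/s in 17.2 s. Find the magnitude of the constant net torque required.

I = MR² = (8.52)(0.124)² = 0.1310 kg·m².
α = Δω/Δt = (38.4 − 0.285)/17.2 = 2.216 rad/s².
τ = Iα = (0.1310)(2.216) = 0.2903 N·m.

τ ≈ 0.290 N·m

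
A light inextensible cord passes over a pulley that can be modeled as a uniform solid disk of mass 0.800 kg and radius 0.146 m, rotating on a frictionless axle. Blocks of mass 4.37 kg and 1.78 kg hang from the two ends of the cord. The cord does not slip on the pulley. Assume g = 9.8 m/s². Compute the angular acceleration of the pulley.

I = ½MR² = (1/2)(0.800)(0.146)² = 0.008526 kg·m².
Heavier block: m₁g − T₁ = m₁a. Lighter block: T₂ − m₂g = m₂a.
Pulley: (T₁ − T₂)R = Iα = I(a/R), so T₁ − T₂ = (I/R²)a = (1/2)M_p a = 0.4000·a.
Adding the three: (m₁ − m₂)g = (m₁ + m₂ + 0.4000)a, so a = (4.37 − 1.78)(9.8)/(4.37 + 1.78 + 0.4000) = 3.875 m/s².
α = a/R = 3.875/0.146 = 26.54 rad/s².

α ≈ 26.5 rad/s²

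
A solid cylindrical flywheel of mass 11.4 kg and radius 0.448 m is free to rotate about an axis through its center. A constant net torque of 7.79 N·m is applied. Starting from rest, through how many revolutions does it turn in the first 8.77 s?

≈ 41.7 revolutions

I = ½MR² = (1/2)(11.4)(0.448)² = 1.144 kg·m².
α = τ/I = 7.79/1.144 = 6.809 rad/s².
θ = ½αt² = ½(6.809)(8.77)² = 261.9 rad.
Revolutions = θ/(2π) = 41.68.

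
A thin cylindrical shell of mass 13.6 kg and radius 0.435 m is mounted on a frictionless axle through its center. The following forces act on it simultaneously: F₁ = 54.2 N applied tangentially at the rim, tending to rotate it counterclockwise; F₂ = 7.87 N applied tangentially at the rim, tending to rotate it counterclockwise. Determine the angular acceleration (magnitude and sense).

α ≈ 10.5 rad/s², counterclockwise

I = MR² = (13.6)(0.435)² = 2.573 kg·m².
Taking counterclockwise as positive: τ₁ = +(54.2)(0.435) = +23.58 N·m; τ₂ = +(7.87)(0.435) = +3.423 N·m.
Net torque τ = 27.00 N·m.
α = τ/I = 27.00/2.573 = 10.49 rad/s².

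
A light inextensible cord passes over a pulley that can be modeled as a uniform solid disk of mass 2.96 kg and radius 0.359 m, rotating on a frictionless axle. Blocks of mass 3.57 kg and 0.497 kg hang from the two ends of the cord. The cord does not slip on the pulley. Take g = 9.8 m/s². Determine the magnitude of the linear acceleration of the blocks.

a ≈ 5.43 m/s²

I = ½MR² = (1/2)(2.96)(0.359)² = 0.1907 kg·m².
Heavier block: m₁g − T₁ = m₁a. Lighter block: T₂ − m₂g = m₂a.
Pulley: (T₁ − T₂)R = Iα = I(a/R), so T₁ − T₂ = (I/R²)a = (1/2)M_p a = 1.480·a.
Adding the three: (m₁ − m₂)g = (m₁ + m₂ + 1.480)a, so a = (3.57 − 0.497)(9.8)/(3.57 + 0.497 + 1.480) = 5.429 m/s².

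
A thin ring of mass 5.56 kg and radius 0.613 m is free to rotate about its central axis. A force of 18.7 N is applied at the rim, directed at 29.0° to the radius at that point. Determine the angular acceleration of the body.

I = MR² = (5.56)(0.613)² = 2.089 kg·m².
Only the tangential component produces torque: τ = F R sinθ = (18.7)(0.613) sin 29.0° = 5.557 N·m.
From τ = Iα: α = 5.557/2.089 = 2.660 rad/s².

α ≈ 2.66 rad/s²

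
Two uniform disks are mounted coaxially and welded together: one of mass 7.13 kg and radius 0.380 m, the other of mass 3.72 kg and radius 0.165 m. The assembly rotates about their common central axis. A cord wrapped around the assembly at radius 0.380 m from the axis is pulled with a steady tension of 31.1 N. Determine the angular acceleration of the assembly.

I = ½M₁R₁² + ½M₂R₂² = ½(7.13)(0.380)² + ½(3.72)(0.165)² = 0.5654 kg·m².
τ = F r = (31.1)(0.380) = 11.82 N·m.
α = τ/I = 11.82/0.5654 = 20.90 rad/s².

α ≈ 20.9 rad/s²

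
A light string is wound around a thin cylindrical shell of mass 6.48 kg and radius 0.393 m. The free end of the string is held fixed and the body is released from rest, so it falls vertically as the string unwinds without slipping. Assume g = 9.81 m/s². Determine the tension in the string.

Translation: Mg − T = Ma. Rotation about the center: TR = Iα with I = MR².
With a = αR: T = (I/R²)a = M a, so Mg = (1 + 1.000)Ma.
a = g/(1 + 1.000) = 9.81/2.000 = 4.905 m/s².
T = 1.000·M·a = (1.000)(6.48)(4.905) = 31.78 N.

T ≈ 31.8 N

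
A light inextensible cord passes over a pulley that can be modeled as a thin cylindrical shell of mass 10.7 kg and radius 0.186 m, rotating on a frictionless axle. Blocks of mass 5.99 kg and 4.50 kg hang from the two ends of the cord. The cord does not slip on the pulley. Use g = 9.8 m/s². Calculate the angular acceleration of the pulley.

α ≈ 3.70 rad/s²

I = MR² = (10.7)(0.186)² = 0.3702 kg·m².
Heavier block: m₁g − T₁ = m₁a. Lighter block: T₂ − m₂g = m₂a.
Pulley: (T₁ − T₂)R = Iα = I(a/R), so T₁ − T₂ = (I/R²)a = 1·M_p a = 10.70·a.
Adding the three: (m₁ − m₂)g = (m₁ + m₂ + 10.70)a, so a = (5.99 − 4.50)(9.8)/(5.99 + 4.50 + 10.70) = 0.6891 m/s².
α = a/R = 0.6891/0.186 = 3.705 rad/s².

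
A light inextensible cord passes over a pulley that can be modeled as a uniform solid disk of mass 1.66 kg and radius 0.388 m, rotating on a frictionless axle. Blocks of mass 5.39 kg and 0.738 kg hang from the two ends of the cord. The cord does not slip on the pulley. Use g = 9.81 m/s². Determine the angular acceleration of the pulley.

I = ½MR² = (1/2)(1.66)(0.388)² = 0.1250 kg·m².
Heavier block: m₁g − T₁ = m₁a. Lighter block: T₂ − m₂g = m₂a.
Pulley: (T₁ − T₂)R = Iα = I(a/R), so T₁ − T₂ = (I/R²)a = (1/2)M_p a = 0.8300·a.
Adding the three: (m₁ − m₂)g = (m₁ + m₂ + 0.8300)a, so a = (5.39 − 0.738)(9.81)/(5.39 + 0.738 + 0.8300) = 6.559 m/s².
α = a/R = 6.559/0.388 = 16.90 rad/s².

α ≈ 16.9 rad/s²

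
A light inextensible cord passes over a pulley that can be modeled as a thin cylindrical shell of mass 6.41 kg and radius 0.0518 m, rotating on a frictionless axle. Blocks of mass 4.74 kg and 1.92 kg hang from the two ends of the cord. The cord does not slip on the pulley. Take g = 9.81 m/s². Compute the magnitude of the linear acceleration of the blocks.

I = MR² = (6.41)(0.0518)² = 0.01720 kg·m².
Heavier block: m₁g − T₁ = m₁a. Lighter block: T₂ − m₂g = m₂a.
Pulley: (T₁ − T₂)R = Iα = I(a/R), so T₁ − T₂ = (I/R²)a = 1·M_p a = 6.410·a.
Adding the three: (m₁ − m₂)g = (m₁ + m₂ + 6.410)a, so a = (4.74 − 1.92)(9.81)/(4.74 + 1.92 + 6.410) = 2.117 m/s².

a ≈ 2.12 m/s²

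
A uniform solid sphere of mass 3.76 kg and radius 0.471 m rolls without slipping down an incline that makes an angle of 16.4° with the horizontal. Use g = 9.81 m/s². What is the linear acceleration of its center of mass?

Translation along the incline: Mg sinθ − f = Ma.
Rotation about the center: fR = Iα with I = (2/5)MR². No-slip gives a = αR, so f = (I/R²)a = (2/5)M a.
Substituting: Mg sinθ = (1 + 0.4000)Ma, so a = g sinθ/(1 + 0.4000) = (9.81) sin 16.4° / 1.400 = 1.978 m/s².

a ≈ 1.98 m/s²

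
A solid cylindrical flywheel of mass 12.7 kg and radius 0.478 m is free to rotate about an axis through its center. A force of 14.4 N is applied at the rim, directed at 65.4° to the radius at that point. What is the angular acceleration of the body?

I = ½MR² = (1/2)(12.7)(0.478)² = 1.451 kg·m².
Only the tangential component produces torque: τ = F R sinθ = (14.4)(0.478) sin 65.4° = 6.258 N·m.
Newton's second law for rotation, τ = Iα, gives α = τ/I = 6.258/1.451 = 4.314 rad/s².

α ≈ 4.31 rad/s²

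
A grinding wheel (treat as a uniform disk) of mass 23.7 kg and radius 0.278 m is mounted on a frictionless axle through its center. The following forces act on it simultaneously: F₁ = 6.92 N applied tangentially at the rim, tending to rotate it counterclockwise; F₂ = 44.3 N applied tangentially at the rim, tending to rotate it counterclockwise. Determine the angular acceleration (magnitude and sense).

I = ½MR² = (1/2)(23.7)(0.278)² = 0.9158 kg·m².
Taking counterclockwise as positive: τ₁ = +(6.92)(0.278) = +1.924 N·m; τ₂ = +(44.3)(0.278) = +12.32 N·m.
Net torque τ = 14.24 N·m.
α = τ/I = 14.24/0.9158 = 15.55 rad/s².

α ≈ 15.5 rad/s², counterclockwise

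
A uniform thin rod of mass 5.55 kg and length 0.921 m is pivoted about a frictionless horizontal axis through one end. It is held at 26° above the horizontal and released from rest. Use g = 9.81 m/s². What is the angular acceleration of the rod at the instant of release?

About the pivot, I = (1/3)ML² = (1/3)(5.55)(0.921)² = 1.569 kg·m².
The weight acts at the center, a distance L/2 = 0.4605 m from the pivot; τ = Mg(L/2) cos 26° = 22.53 N·m.
α = τ/I = 22.53/1.569 = 14.36 rad/s².

α ≈ 14.4 rad/s²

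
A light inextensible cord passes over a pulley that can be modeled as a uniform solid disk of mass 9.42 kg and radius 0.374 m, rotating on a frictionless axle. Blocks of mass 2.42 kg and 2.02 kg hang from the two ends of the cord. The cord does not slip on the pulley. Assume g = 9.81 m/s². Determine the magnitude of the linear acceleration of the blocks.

I = ½MR² = (1/2)(9.42)(0.374)² = 0.6588 kg·m².
Heavier block: m₁g − T₁ = m₁a. Lighter block: T₂ − m₂g = m₂a.
Pulley: (T₁ − T₂)R = Iα = I(a/R), so T₁ − T₂ = (I/R²)a = (1/2)M_p a = 4.710·a.
Adding the three: (m₁ − m₂)g = (m₁ + m₂ + 4.710)a, so a = (2.42 − 2.02)(9.81)/(2.42 + 2.02 + 4.710) = 0.4289 m/s².

a ≈ 0.429 m/s²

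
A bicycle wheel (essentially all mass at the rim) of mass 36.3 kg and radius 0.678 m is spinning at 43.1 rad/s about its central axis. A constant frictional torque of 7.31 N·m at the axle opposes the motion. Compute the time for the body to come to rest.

I = MR² = (36.3)(0.678)² = 16.69 kg·m².
The net torque has magnitude 7.31 N·m, opposing ω.
|α| = τ/I = 7.310/16.69 = 0.4381 rad/s² (deceleration).
0 = ω₀ − |α|t ⇒ t = ω₀/|α| = 43.1/0.4381 = 98.38 s.

t ≈ 98.4 s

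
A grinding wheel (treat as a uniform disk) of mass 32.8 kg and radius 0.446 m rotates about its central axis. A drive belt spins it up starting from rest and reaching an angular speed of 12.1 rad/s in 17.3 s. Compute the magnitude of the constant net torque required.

τ ≈ 2.28 N·m

I = ½MR² = (1/2)(32.8)(0.446)² = 3.262 kg·m².
α = Δω/Δt = (12.1 − 0)/17.3 = 0.6994 rad/s².
τ = Iα = (3.262)(0.6994) = 2.282 N·m.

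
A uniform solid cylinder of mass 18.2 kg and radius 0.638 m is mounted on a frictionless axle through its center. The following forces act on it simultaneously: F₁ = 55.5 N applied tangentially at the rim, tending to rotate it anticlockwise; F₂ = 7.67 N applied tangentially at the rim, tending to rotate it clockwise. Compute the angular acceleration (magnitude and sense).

I = ½MR² = (1/2)(18.2)(0.638)² = 3.704 kg·m².
Taking anticlockwise as positive: τ₁ = +(55.5)(0.638) = +35.41 N·m; τ₂ = −(7.67)(0.638) = −4.893 N·m.
Net torque τ = 30.52 N·m.
α = τ/I = 30.52/3.704 = 8.238 rad/s².

α ≈ 8.24 rad/s², anticlockwise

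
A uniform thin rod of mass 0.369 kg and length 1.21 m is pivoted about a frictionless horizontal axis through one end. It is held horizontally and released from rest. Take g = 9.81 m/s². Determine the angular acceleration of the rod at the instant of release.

α ≈ 12.2 rad/s²

About the pivot, I = (1/3)ML² = (1/3)(0.369)(1.21)² = 0.1801 kg·m².
The weight acts at the center, a distance L/2 = 0.6050 m from the pivot; τ = Mg(L/2) = 2.190 N·m.
α = τ/I = 2.190/0.1801 = 12.16 rad/s².
(Equivalently α = (3g/(2L)) = 12.16 rad/s².)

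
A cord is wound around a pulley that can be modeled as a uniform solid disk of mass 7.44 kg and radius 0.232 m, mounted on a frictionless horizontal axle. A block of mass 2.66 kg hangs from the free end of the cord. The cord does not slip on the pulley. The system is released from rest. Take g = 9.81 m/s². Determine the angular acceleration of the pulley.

I = ½MR² = (1/2)(7.44)(0.232)² = 0.2002 kg·m².
Block: mg − T = ma. Pulley: TR = Iα. No-slip: a = αR, so T = (I/R²)a = 3.720·a.
Then mg = (m + 3.720)a, so a = (2.66)(9.81)/(2.66 + 3.720) = 4.090 m/s².
α = a/R = 4.090/0.232 = 17.63 rad/s².

α ≈ 17.6 rad/s²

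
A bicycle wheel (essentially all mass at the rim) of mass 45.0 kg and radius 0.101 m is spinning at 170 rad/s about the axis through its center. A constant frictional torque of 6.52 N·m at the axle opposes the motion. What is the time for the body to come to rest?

I = MR² = (45.0)(0.101)² = 0.4590 kg·m².
The net torque has magnitude 6.52 N·m, opposing ω.
|α| = τ/I = 6.520/0.4590 = 14.20 rad/s² (deceleration).
0 = ω₀ − |α|t ⇒ t = ω₀/|α| = 170/14.20 = 11.97 s.

t ≈ 12.0 s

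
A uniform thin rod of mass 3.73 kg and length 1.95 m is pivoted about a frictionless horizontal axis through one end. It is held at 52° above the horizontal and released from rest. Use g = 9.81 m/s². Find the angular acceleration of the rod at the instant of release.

About the pivot, I = (1/3)ML² = (1/3)(3.73)(1.95)² = 4.728 kg·m².
The weight acts at the center, a distance L/2 = 0.9750 m from the pivot; τ = Mg(L/2) cos 52° = 21.96 N·m.
α = τ/I = 21.96/4.728 = 4.646 rad/s².

α ≈ 4.65 rad/s²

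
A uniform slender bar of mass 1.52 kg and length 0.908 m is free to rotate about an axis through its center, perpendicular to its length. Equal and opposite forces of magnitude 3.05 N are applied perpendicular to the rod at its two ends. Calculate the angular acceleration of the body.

I = (1/12)ML² = (1/12)(1.52)(0.908)² = 0.1044 kg·m².
The couple gives τ = F·(L/2) + F·(L/2) = F L = (3.05)(0.908) = 2.769 N·m.
From τ = Iα: α = 2.769/0.1044 = 26.52 rad/s².

α ≈ 26.5 rad/s²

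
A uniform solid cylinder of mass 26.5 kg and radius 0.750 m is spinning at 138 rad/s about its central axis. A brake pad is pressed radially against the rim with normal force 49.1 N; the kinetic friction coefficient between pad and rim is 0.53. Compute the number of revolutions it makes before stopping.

I = ½MR² = (1/2)(26.5)(0.750)² = 7.453 kg·m².
Friction force f = μN = (0.53)(49.1) = 26.02 N at the rim; torque magnitude τ = fR = 19.52 N·m, opposing ω.
|α| = τ/I = 19.52/7.453 = 2.619 rad/s² (deceleration).
ω² = ω₀² − 2|α|θ with ω = 0 ⇒ θ = ω₀²/(2|α|) = 3636 rad = 578.7 rev.

≈ 579 revolutions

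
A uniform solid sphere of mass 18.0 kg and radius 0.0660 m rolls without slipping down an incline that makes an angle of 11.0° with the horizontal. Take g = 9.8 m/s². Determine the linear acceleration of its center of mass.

Translation along the incline: Mg sinθ − f = Ma.
Rotation about the center: fR = Iα with I = (2/5)MR². No-slip gives a = αR, so f = (I/R²)a = (2/5)M a.
Substituting: Mg sinθ = (1 + 0.4000)Ma, so a = g sinθ/(1 + 0.4000) = (9.8) sin 11.0° / 1.400 = 1.336 m/s².

a ≈ 1.34 m/s²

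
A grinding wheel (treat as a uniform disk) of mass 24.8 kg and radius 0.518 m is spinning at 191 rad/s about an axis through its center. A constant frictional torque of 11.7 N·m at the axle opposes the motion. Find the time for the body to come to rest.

t ≈ 54.3 s

I = ½MR² = (1/2)(24.8)(0.518)² = 3.327 kg·m².
The net torque has magnitude 11.7 N·m, opposing ω.
|α| = τ/I = 11.70/3.327 = 3.516 rad/s² (deceleration).
0 = ω₀ − |α|t ⇒ t = ω₀/|α| = 191/3.516 = 54.32 s.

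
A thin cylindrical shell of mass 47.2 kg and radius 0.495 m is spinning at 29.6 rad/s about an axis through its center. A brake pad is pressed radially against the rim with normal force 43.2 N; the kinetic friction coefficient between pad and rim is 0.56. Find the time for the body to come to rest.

I = MR² = (47.2)(0.495)² = 11.57 kg·m².
Friction force f = μN = (0.56)(43.2) = 24.19 N at the rim; torque magnitude τ = fR = 11.98 N·m, opposing ω.
|α| = τ/I = 11.98/11.57 = 1.035 rad/s² (deceleration).
0 = ω₀ − |α|t ⇒ t = ω₀/|α| = 29.6/1.035 = 28.59 s.

t ≈ 28.6 s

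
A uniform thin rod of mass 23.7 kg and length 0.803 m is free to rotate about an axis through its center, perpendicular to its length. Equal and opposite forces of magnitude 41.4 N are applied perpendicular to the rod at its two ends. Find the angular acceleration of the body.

I = (1/12)ML² = (1/12)(23.7)(0.803)² = 1.273 kg·m².
The couple gives τ = F·(L/2) + F·(L/2) = F L = (41.4)(0.803) = 33.24 N·m.
Newton's second law for rotation, τ = Iα, gives α = τ/I = 33.24/1.273 = 26.10 rad/s².

α ≈ 26.1 rad/s²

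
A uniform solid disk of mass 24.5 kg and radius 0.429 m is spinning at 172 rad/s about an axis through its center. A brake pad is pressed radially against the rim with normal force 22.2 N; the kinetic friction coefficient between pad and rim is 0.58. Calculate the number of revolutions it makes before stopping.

≈ 961 revolutions

I = ½MR² = (1/2)(24.5)(0.429)² = 2.255 kg·m².
Friction force f = μN = (0.58)(22.2) = 12.88 N at the rim; torque magnitude τ = fR = 5.524 N·m, opposing ω.
|α| = τ/I = 5.524/2.255 = 2.450 rad/s² (deceleration).
ω² = ω₀² − 2|α|θ with ω = 0 ⇒ θ = ω₀²/(2|α|) = 6037 rad = 960.9 rev.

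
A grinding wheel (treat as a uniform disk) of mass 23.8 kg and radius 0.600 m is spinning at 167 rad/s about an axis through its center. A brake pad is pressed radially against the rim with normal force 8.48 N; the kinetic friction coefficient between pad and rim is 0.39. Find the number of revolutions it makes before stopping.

≈ 4790 revolutions

I = ½MR² = (1/2)(23.8)(0.600)² = 4.284 kg·m².
Friction force f = μN = (0.39)(8.48) = 3.307 N at the rim; torque magnitude τ = fR = 1.984 N·m, opposing ω.
|α| = τ/I = 1.984/4.284 = 0.4632 rad/s² (deceleration).
ω² = ω₀² − 2|α|θ with ω = 0 ⇒ θ = ω₀²/(2|α|) = 30110 rad = 4791 rev.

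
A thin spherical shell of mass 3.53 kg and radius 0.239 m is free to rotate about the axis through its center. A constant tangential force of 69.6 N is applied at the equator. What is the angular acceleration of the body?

α ≈ 124 rad/s²

I = (2/3)MR² = (2/3)(3.53)(0.239)² = 0.1344 kg·m².
τ = F R = (69.6)(0.239) = 16.63 N·m.
Newton's second law for rotation, τ = Iα, gives α = τ/I = 16.63/0.1344 = 123.7 rad/s².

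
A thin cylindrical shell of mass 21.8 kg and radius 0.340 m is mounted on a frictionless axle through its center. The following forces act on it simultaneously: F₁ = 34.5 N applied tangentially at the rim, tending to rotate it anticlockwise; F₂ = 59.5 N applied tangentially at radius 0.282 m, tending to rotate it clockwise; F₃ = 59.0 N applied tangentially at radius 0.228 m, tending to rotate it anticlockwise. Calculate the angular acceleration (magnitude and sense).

I = MR² = (21.8)(0.340)² = 2.520 kg·m².
Taking anticlockwise as positive: τ₁ = +(34.5)(0.340) = +11.73 N·m; τ₂ = −(59.5)(0.282) = −16.78 N·m; τ₃ = +(59.0)(0.228) = +13.45 N·m.
Net torque τ = 8.403 N·m.
α = τ/I = 8.403/2.520 = 3.334 rad/s².

α ≈ 3.33 rad/s², anticlockwise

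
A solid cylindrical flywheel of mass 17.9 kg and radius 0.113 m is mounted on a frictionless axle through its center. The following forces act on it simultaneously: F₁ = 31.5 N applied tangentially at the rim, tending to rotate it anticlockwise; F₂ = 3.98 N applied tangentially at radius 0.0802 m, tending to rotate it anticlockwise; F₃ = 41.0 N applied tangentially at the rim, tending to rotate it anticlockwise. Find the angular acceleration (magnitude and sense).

I = ½MR² = (1/2)(17.9)(0.113)² = 0.1143 kg·m².
Taking anticlockwise as positive: τ₁ = +(31.5)(0.113) = +3.559 N·m; τ₂ = +(3.98)(0.0802) = +0.3192 N·m; τ₃ = +(41.0)(0.113) = +4.633 N·m.
Net torque τ = 8.512 N·m.
α = τ/I = 8.512/0.1143 = 74.48 rad/s².

α ≈ 74.5 rad/s², anticlockwise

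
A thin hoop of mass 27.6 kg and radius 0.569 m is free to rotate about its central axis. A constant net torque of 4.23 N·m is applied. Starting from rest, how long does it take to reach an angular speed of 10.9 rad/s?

I = MR² = (27.6)(0.569)² = 8.936 kg·m².
α = τ/I = 4.23/8.936 = 0.4734 rad/s².
ω = αt ⇒ t = ω/α = 10.9/0.4734 = 23.03 s.

t ≈ 23.0 s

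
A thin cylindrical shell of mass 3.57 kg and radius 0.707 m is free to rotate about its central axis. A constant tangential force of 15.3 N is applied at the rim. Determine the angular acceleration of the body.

I = MR² = (3.57)(0.707)² = 1.784 kg·m².
τ = F R = (15.3)(0.707) = 10.82 N·m.
From τ = Iα: α = 10.82/1.784 = 6.062 rad/s².

α ≈ 6.06 rad/s²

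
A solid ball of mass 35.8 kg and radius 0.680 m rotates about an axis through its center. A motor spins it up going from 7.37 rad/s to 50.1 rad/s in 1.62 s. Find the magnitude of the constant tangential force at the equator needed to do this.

I = (2/5)MR² = (2/5)(35.8)(0.680)² = 6.622 kg·m².
α = Δω/Δt = (50.1 − 7.37)/1.62 = 26.38 rad/s².
The required torque is τ = Iα = (6.622)(26.38) = 174.7 N·m.
A tangential force at the equator gives τ = FR, so F = τ/R = 174.7/0.680 = 256.8 N.

F ≈ 257 N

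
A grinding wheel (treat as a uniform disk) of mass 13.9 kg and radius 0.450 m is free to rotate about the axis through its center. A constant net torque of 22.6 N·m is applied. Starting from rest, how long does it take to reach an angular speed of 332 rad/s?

t ≈ 20.7 s

I = ½MR² = (1/2)(13.9)(0.450)² = 1.407 kg·m².
α = τ/I = 22.6/1.407 = 16.06 rad/s².
ω = αt ⇒ t = ω/α = 332/16.06 = 20.67 s.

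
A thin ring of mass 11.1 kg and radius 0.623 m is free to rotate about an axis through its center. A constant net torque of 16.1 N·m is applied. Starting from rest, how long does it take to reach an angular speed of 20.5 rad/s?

I = MR² = (11.1)(0.623)² = 4.308 kg·m².
α = τ/I = 16.1/4.308 = 3.737 rad/s².
ω = αt ⇒ t = ω/α = 20.5/3.737 = 5.486 s.

t ≈ 5.49 s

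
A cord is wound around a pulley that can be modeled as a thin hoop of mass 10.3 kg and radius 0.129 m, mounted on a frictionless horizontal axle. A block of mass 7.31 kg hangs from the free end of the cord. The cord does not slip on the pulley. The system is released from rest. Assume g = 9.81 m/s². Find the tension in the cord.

I = MR² = (10.3)(0.129)² = 0.1714 kg·m².
Block: mg − T = ma. Pulley: TR = Iα. No-slip: a = αR, so T = (I/R²)a = 10.30·a.
Then mg = (m + 10.30)a, so a = (7.31)(9.81)/(7.31 + 10.30) = 4.072 m/s².
T = 10.30·a = 41.94 N.

T ≈ 41.9 N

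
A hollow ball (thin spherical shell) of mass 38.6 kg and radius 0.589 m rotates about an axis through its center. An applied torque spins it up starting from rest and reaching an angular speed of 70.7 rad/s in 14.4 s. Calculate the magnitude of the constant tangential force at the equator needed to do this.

I = (2/3)MR² = (2/3)(38.6)(0.589)² = 8.927 kg·m².
α = Δω/Δt = (70.7 − 0)/14.4 = 4.910 rad/s².
The required torque is τ = Iα = (8.927)(4.910) = 43.83 N·m.
A tangential force at the equator gives τ = FR, so F = τ/R = 43.83/0.589 = 74.42 N.

F ≈ 74.4 N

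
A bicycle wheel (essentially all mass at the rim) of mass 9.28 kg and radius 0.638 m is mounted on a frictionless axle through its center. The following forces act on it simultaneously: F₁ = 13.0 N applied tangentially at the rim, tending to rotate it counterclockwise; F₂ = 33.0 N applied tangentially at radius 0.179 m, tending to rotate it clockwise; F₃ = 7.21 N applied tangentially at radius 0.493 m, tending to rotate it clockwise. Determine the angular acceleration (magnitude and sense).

α ≈ 0.309 rad/s², clockwise

I = MR² = (9.28)(0.638)² = 3.777 kg·m².
Taking counterclockwise as positive: τ₁ = +(13.0)(0.638) = +8.294 N·m; τ₂ = −(33.0)(0.179) = −5.907 N·m; τ₃ = −(7.21)(0.493) = −3.555 N·m.
Net torque τ = -1.168 N·m.
α = τ/I = -1.168/3.777 = -0.3091 rad/s².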